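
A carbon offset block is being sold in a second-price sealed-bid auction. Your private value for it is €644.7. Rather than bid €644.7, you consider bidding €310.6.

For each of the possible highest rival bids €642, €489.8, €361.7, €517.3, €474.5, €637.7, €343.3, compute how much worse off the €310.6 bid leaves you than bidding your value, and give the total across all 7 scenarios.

The deviation costs you only when the competing bid falls strictly between €310.6 and €644.7; elsewhere both bids give the same outcome.
€642: truthful payoff €2.7, deviation payoff €0 → loss €2.7.
€489.8: truthful payoff €154.9, deviation payoff €0 → loss €154.9.
€361.7: truthful payoff €283, deviation payoff €0 → loss €283.
€517.3: truthful payoff €127.4, deviation payoff €0 → loss €127.4.
€474.5: truthful payoff €170.2, deviation payoff €0 → loss €170.2.
€637.7: truthful payoff €7, deviation payoff €0 → loss €7.
€343.3: truthful payoff €301.4, deviation payoff €0 → loss €301.4.
Total loss = €2.7 + €154.9 + €283 + €127.4 + €170.2 + €7 + €301.4 = €1046.6.

€1046.6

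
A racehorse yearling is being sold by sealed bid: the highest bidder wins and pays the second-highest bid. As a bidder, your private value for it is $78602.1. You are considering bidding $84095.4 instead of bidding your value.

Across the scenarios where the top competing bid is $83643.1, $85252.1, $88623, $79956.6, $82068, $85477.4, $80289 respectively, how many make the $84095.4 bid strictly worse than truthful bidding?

The deviation hurts exactly when the highest competing bid lies strictly between $78602.1 and $84095.4 — overbidding then wins at a price above your value.
$83643.1: inside the interval → strictly worse (loss $5041).
$85252.1: above both → same outcome either way.
$88623: above both → same outcome either way.
$79956.6: inside the interval → strictly worse (loss $1354.5).
$82068: inside the interval → strictly worse (loss $3465.9).
$85477.4: above both → same outcome either way.
$80289: inside the interval → strictly worse (loss $1686.9).
Count: 4.

4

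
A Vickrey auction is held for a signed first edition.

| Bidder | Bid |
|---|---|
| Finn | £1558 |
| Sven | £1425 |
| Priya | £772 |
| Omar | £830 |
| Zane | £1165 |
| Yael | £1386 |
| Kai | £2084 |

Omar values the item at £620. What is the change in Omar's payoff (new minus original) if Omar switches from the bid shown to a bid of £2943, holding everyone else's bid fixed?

−£1464

The highest bid among the other bidders is £2084; Omar's bid doesn't change that.
Original bid £830: Omar is not highest (top rival bid is £2084); payoff £0.
Alternative bid £2943: Omar is highest, pays the top rival bid £2084; payoff £620 − £2084 = −£1464.
Change in payoff = −£1464 − (£0) = −£1464.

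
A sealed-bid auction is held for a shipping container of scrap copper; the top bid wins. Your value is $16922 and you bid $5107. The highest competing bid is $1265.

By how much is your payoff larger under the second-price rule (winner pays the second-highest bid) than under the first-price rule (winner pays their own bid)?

You have the highest bid, so you win under either rule.
Second-price: pay $1265 → payoff $15657.
First-price: pay your own bid $5107 → payoff $11815.
Difference = $15657 − ($11815) = $3842.

$3842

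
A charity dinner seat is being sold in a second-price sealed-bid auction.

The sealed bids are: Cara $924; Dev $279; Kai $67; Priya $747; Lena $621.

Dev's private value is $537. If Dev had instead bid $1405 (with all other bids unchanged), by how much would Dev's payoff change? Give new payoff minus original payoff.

−$387

The highest bid among the other bidders is $924; Dev's bid doesn't change that.
Original bid $279: Dev is not highest (top rival bid is $924); payoff $0.
Alternative bid $1405: Dev is highest, pays the top rival bid $924; payoff $537 − $924 = −$387.
Change in payoff = −$387 − ($0) = −$387.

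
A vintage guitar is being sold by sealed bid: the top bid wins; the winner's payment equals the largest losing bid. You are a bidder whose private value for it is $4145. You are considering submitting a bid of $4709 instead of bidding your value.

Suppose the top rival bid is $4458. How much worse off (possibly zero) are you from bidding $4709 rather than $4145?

Bidding your value $4145: you lose (since $4145 < $4458). Payoff $0.
Bidding $4709: you win and pay $4458. Payoff $4145 − $4458 = −$313.
The competing bid $4458 lies between your value and your inflated bid, so overbidding wins an item priced above your value.
Loss from deviating = $0 − (−$313) = $313.

$313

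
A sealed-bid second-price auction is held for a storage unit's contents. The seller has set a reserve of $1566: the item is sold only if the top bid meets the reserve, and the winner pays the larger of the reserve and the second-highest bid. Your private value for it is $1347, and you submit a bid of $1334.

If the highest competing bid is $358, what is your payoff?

Your bid $1334 is the highest bid but falls below the reserve $1566, so the item goes unsold. Payoff $0.

$0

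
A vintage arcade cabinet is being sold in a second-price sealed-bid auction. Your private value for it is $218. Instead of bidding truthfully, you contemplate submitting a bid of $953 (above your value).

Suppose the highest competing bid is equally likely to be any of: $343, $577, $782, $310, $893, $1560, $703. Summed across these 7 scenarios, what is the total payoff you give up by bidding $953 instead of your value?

The deviation costs you only when the competing bid falls strictly between $218 and $953; elsewhere both bids give the same outcome.
$343: truthful payoff $0, deviation payoff −$125 → loss $125.
$577: truthful payoff $0, deviation payoff −$359 → loss $359.
$782: truthful payoff $0, deviation payoff −$564 → loss $564.
$310: truthful payoff $0, deviation payoff −$92 → loss $92.
$893: truthful payoff $0, deviation payoff −$675 → loss $675.
$1560: outcomes coincide → loss $0.
$703: truthful payoff $0, deviation payoff −$485 → loss $485.
Total loss = $125 + $359 + $564 + $92 + $675 + $485 = $2300.

$2300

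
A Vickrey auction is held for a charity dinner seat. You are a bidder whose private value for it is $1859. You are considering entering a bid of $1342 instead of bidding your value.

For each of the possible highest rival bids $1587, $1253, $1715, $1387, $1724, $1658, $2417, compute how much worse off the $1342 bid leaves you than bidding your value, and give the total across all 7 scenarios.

The deviation costs you only when the competing bid falls strictly between $1342 and $1859; elsewhere both bids give the same outcome.
$1587: truthful payoff $272, deviation payoff $0 → loss $272.
$1253: outcomes coincide → loss $0.
$1715: truthful payoff $144, deviation payoff $0 → loss $144.
$1387: truthful payoff $472, deviation payoff $0 → loss $472.
$1724: truthful payoff $135, deviation payoff $0 → loss $135.
$1658: truthful payoff $201, deviation payoff $0 → loss $201.
$2417: outcomes coincide → loss $0.
Total loss = $272 + $144 + $472 + $135 + $201 = $1224.

$1224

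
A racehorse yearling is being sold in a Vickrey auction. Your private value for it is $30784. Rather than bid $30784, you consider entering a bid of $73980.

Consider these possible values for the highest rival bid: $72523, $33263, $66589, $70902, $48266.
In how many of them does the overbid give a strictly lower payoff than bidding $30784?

5

The deviation hurts exactly when the highest competing bid lies strictly between $30784 and $73980 — overbidding then wins at a price above your value.
$72523: inside the interval → strictly worse (loss $41739).
$33263: inside the interval → strictly worse (loss $2479).
$66589: inside the interval → strictly worse (loss $35805).
$70902: inside the interval → strictly worse (loss $40118).
$48266: inside the interval → strictly worse (loss $17482).
Count: 5.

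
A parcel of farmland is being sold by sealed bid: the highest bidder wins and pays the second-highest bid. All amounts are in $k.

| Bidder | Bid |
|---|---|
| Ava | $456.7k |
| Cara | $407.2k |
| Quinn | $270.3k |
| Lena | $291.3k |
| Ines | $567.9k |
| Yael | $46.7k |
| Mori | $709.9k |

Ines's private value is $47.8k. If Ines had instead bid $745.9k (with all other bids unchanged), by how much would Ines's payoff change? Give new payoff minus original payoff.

−$662.1k

The highest bid among the other bidders is $709.9k; Ines's bid doesn't change that.
Original bid $567.9k: Ines is not highest (top rival bid is $709.9k); payoff $0k.
Alternative bid $745.9k: Ines is highest, pays the top rival bid $709.9k; payoff $47.8k − $709.9k = −$662.1k.
Change in payoff = −$662.1k − ($0k) = −$662.1k.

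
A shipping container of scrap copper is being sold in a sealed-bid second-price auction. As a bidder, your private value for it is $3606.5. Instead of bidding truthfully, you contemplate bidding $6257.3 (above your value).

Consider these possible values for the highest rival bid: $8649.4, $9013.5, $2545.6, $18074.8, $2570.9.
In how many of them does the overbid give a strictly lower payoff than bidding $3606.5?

0

The deviation hurts exactly when the highest competing bid lies strictly between $3606.5 and $6257.3 — overbidding then wins at a price above your value.
$8649.4: above both → same outcome either way.
$9013.5: above both → same outcome either way.
$2545.6: below both → same outcome either way.
$18074.8: above both → same outcome either way.
$2570.9: below both → same outcome either way.
Count: 0.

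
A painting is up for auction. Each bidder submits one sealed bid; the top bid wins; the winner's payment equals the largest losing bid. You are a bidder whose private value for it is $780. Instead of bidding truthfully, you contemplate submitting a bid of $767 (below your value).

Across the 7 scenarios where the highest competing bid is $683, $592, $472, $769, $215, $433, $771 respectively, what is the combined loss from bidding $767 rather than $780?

$20

The deviation costs you only when the competing bid falls strictly between $767 and $780; elsewhere both bids give the same outcome.
$683: outcomes coincide → loss $0.
$592: outcomes coincide → loss $0.
$472: outcomes coincide → loss $0.
$769: truthful payoff $11, deviation payoff $0 → loss $11.
$215: outcomes coincide → loss $0.
$433: outcomes coincide → loss $0.
$771: truthful payoff $9, deviation payoff $0 → loss $9.
Total loss = $11 + $9 = $20.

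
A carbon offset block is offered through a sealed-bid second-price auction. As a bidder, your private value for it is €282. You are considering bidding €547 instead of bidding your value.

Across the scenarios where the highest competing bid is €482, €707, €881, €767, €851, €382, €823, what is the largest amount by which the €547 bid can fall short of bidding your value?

€482: truthful gives €0, deviation gives −€200 → loss €200.
€707: same outcome either way → loss €0.
€881: same outcome either way → loss €0.
€767: same outcome either way → loss €0.
€851: same outcome either way → loss €0.
€382: truthful gives €0, deviation gives −€100 → loss €100.
€823: same outcome either way → loss €0.
Maximum loss: €200.

€200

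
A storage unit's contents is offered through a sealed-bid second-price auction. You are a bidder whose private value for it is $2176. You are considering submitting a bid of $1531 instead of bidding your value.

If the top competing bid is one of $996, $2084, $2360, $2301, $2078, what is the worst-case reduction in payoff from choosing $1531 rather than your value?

$98

$996: same outcome either way → loss $0.
$2084: truthful gives $92, deviation gives $0 → loss $92.
$2360: same outcome either way → loss $0.
$2301: same outcome either way → loss $0.
$2078: truthful gives $98, deviation gives $0 → loss $98.
Maximum loss: $98.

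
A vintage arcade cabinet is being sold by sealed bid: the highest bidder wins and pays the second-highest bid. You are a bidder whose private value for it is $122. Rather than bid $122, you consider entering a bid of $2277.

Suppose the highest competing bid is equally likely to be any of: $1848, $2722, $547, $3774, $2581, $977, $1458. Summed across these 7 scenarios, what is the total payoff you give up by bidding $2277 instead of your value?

$4342

The deviation costs you only when the competing bid falls strictly between $122 and $2277; elsewhere both bids give the same outcome.
$1848: truthful payoff $0, deviation payoff −$1726 → loss $1726.
$2722: outcomes coincide → loss $0.
$547: truthful payoff $0, deviation payoff −$425 → loss $425.
$3774: outcomes coincide → loss $0.
$2581: outcomes coincide → loss $0.
$977: truthful payoff $0, deviation payoff −$855 → loss $855.
$1458: truthful payoff $0, deviation payoff −$1336 → loss $1336.
Total loss = $1726 + $425 + $855 + $1336 = $4342.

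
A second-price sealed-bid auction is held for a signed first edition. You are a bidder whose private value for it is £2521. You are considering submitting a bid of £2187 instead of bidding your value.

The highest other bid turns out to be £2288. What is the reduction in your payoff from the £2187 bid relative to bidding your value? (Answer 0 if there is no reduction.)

£233

Bidding your value £2521: you win (since £2521 > £2288) and pay £2288. Payoff £233.
Bidding £2187: you lose. Payoff £0.
The competing bid £2288 lies between your shaded bid and your value, so underbidding forfeits an item you could have won at a profitable price.
Loss from deviating = £233 − (£0) = £233.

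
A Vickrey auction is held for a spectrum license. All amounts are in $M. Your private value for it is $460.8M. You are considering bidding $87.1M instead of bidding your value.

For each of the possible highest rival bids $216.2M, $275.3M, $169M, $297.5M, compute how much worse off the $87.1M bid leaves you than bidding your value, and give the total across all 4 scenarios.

The deviation costs you only when the competing bid falls strictly between $87.1M and $460.8M; elsewhere both bids give the same outcome.
$216.2M: truthful payoff $244.6M, deviation payoff $0M → loss $244.6M.
$275.3M: truthful payoff $185.5M, deviation payoff $0M → loss $185.5M.
$169M: truthful payoff $291.8M, deviation payoff $0M → loss $291.8M.
$297.5M: truthful payoff $163.3M, deviation payoff $0M → loss $163.3M.
Total loss = $244.6M + $185.5M + $291.8M + $163.3M = $885.2M.

$885.2M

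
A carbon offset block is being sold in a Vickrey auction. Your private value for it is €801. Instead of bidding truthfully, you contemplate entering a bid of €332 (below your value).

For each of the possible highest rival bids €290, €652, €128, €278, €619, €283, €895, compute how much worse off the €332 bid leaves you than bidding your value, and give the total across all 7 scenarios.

€331

The deviation costs you only when the competing bid falls strictly between €332 and €801; elsewhere both bids give the same outcome.
€290: outcomes coincide → loss €0.
€652: truthful payoff €149, deviation payoff €0 → loss €149.
€128: outcomes coincide → loss €0.
€278: outcomes coincide → loss €0.
€619: truthful payoff €182, deviation payoff €0 → loss €182.
€283: outcomes coincide → loss €0.
€895: outcomes coincide → loss €0.
Total loss = €149 + €182 = €331.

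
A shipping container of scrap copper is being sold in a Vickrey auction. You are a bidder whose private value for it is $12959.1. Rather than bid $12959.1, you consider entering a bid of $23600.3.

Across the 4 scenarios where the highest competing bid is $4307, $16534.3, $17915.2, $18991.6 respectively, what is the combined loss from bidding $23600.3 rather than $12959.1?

$14563.8

The deviation costs you only when the competing bid falls strictly between $12959.1 and $23600.3; elsewhere both bids give the same outcome.
$4307: outcomes coincide → loss $0.
$16534.3: truthful payoff $0, deviation payoff −$3575.2 → loss $3575.2.
$17915.2: truthful payoff $0, deviation payoff −$4956.1 → loss $4956.1.
$18991.6: truthful payoff $0, deviation payoff −$6032.5 → loss $6032.5.
Total loss = $3575.2 + $4956.1 + $6032.5 = $14563.8.
Truthful bidding weakly dominates here: raising your bid can only win items priced above your value, and lowering it can only forfeit items priced below.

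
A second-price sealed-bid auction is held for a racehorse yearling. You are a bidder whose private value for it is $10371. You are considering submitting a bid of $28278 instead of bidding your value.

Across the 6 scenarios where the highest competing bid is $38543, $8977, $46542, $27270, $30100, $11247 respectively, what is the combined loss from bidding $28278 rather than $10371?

The deviation costs you only when the competing bid falls strictly between $10371 and $28278; elsewhere both bids give the same outcome.
$38543: outcomes coincide → loss $0.
$8977: outcomes coincide → loss $0.
$46542: outcomes coincide → loss $0.
$27270: truthful payoff $0, deviation payoff −$16899 → loss $16899.
$30100: outcomes coincide → loss $0.
$11247: truthful payoff $0, deviation payoff −$876 → loss $876.
Total loss = $16899 + $876 = $17775.
Because the price is fixed by the runner-up's bid, deviating from your value can only change a good outcome into a bad one — never the reverse.

$17775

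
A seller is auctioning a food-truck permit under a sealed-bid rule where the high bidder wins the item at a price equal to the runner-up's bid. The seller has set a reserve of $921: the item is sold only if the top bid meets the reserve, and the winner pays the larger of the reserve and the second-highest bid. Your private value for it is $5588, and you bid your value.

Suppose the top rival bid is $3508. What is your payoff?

Your bid $5588 is the highest and exceeds the reserve.
Price = max(second-highest bid, reserve) = max($3508, $921) = $3508.
Payoff = $5588 − $3508 = $2080.

$2080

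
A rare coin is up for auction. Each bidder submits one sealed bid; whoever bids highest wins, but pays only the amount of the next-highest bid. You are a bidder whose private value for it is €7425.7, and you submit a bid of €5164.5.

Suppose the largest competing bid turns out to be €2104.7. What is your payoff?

€5321

Your bid €5164.5 exceeds the highest competing bid €2104.7, so you win.
In a second-price auction the winner pays the second-highest bid, €2104.7.
Payoff = value − price = €7425.7 − €2104.7 = €5321.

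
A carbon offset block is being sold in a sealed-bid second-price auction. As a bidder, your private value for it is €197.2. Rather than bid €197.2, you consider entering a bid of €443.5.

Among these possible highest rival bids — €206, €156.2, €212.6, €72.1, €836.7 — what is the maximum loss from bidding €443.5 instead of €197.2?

€15.4

€206: truthful gives €0, deviation gives −€8.8 → loss €8.8.
€156.2: same outcome either way → loss €0.
€212.6: truthful gives €0, deviation gives −€15.4 → loss €15.4.
€72.1: same outcome either way → loss €0.
€836.7: same outcome either way → loss €0.
Maximum loss: €15.4.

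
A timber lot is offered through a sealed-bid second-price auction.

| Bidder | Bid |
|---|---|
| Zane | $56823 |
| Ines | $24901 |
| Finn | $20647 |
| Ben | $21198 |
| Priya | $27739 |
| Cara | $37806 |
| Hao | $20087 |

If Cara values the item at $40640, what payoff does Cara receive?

Highest bid: Zane at $56823, so Zane wins.
Second-highest bid: Cara at $37806 — that is the price the winner pays.
Cara did not win, so Cara pays nothing and receives nothing: payoff $0.

$0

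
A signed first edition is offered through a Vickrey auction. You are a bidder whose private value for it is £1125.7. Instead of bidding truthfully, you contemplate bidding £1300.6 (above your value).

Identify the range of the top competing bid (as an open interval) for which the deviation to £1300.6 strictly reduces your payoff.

(£1125.7, £1300.6)

If the competing bid is below £1125.7, both bids win at the same price — no difference.
If it is above £1300.6, both bids lose — no difference.
If it lies strictly between £1125.7 and £1300.6, bidding your value loses (payoff 0) while bidding £1300.6 wins at a price above your value (payoff negative).
So the deviation strictly hurts on the open interval (£1125.7, £1300.6).
In a second-price auction your bid sets only whether you win, not what you pay, so bidding your true value is weakly dominant.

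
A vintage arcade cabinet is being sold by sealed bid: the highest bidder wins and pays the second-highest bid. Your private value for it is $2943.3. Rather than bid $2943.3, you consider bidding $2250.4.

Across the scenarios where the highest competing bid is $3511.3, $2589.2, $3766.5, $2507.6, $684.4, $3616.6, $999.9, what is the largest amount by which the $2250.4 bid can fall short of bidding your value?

$3511.3: same outcome either way → loss $0.
$2589.2: truthful gives $354.1, deviation gives $0 → loss $354.1.
$3766.5: same outcome either way → loss $0.
$2507.6: truthful gives $435.7, deviation gives $0 → loss $435.7.
$684.4: same outcome either way → loss $0.
$3616.6: same outcome either way → loss $0.
$999.9: same outcome either way → loss $0.
Maximum loss: $435.7.

$435.7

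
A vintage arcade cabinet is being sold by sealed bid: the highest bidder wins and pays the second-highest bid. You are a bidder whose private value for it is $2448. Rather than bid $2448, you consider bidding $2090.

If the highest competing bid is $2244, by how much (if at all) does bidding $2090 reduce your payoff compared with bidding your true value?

Bidding your value $2448: you win (since $2448 > $2244) and pay $2244. Payoff $204.
Bidding $2090: you lose. Payoff $0.
The competing bid $2244 lies between your shaded bid and your value, so underbidding forfeits an item you could have won at a profitable price.
Loss from deviating = $204 − ($0) = $204.

$204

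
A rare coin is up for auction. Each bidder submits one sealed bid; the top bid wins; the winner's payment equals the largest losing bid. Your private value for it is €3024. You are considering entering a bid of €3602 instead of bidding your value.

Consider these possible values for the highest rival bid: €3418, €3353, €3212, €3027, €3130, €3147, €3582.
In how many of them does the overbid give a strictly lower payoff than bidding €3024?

The deviation hurts exactly when the highest competing bid lies strictly between €3024 and €3602 — overbidding then wins at a price above your value.
€3418: inside the interval → strictly worse (loss €394).
€3353: inside the interval → strictly worse (loss €329).
€3212: inside the interval → strictly worse (loss €188).
€3027: inside the interval → strictly worse (loss €3).
€3130: inside the interval → strictly worse (loss €106).
€3147: inside the interval → strictly worse (loss €123).
€3582: inside the interval → strictly worse (loss €558).
Count: 7.

7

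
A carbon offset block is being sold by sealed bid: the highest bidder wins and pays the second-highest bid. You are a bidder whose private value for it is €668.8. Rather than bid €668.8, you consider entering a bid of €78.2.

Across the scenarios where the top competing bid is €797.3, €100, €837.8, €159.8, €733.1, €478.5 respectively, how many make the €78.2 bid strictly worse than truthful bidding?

3

The deviation hurts exactly when the highest competing bid lies strictly between €78.2 and €668.8 — underbidding then forfeits a profitable win.
€797.3: above both → same outcome either way.
€100: inside the interval → strictly worse (loss €568.8).
€837.8: above both → same outcome either way.
€159.8: inside the interval → strictly worse (loss €509).
€733.1: above both → same outcome either way.
€478.5: inside the interval → strictly worse (loss €190.3).
Count: 3.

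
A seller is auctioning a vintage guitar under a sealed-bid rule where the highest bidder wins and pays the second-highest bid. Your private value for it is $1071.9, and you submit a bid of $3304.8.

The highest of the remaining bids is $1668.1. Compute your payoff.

−$596.2

Your bid $3304.8 exceeds the highest competing bid $1668.1, so you win.
In a second-price auction the winner pays the second-highest bid, $1668.1.
Payoff = value − price = $1071.9 − $1668.1 = −$596.2.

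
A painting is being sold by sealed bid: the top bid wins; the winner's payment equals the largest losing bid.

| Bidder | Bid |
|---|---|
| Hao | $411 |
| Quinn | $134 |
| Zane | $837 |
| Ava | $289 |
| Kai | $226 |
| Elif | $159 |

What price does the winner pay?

$411

Highest bid: Zane at $837, so Zane wins.
Second-highest bid: Hao at $411 — that is the price the winner pays.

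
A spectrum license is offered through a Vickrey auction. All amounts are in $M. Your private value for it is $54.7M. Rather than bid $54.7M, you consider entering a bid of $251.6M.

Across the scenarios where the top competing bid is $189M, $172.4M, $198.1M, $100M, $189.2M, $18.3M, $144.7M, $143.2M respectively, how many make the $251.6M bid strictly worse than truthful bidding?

7

The deviation hurts exactly when the highest competing bid lies strictly between $54.7M and $251.6M — overbidding then wins at a price above your value.
$189M: inside the interval → strictly worse (loss $134.3M).
$172.4M: inside the interval → strictly worse (loss $117.7M).
$198.1M: inside the interval → strictly worse (loss $143.4M).
$100M: inside the interval → strictly worse (loss $45.3M).
$189.2M: inside the interval → strictly worse (loss $134.5M).
$18.3M: below both → same outcome either way.
$144.7M: inside the interval → strictly worse (loss $90M).
$143.2M: inside the interval → strictly worse (loss $88.5M).
Count: 7.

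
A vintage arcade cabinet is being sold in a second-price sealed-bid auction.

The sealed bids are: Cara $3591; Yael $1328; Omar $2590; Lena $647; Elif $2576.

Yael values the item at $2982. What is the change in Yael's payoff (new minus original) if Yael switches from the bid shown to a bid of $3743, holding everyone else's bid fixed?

−$609

The highest bid among the other bidders is $3591; Yael's bid doesn't change that.
Original bid $1328: Yael is not highest (top rival bid is $3591); payoff $0.
Alternative bid $3743: Yael is highest, pays the top rival bid $3591; payoff $2982 − $3591 = −$609.
Change in payoff = −$609 − ($0) = −$609.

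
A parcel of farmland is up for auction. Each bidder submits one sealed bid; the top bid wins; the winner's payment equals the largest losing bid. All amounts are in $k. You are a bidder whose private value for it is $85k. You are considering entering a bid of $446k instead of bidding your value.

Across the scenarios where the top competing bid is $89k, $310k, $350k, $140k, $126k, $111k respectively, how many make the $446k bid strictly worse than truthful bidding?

6

The deviation hurts exactly when the highest competing bid lies strictly between $85k and $446k — overbidding then wins at a price above your value.
$89k: inside the interval → strictly worse (loss $4k).
$310k: inside the interval → strictly worse (loss $225k).
$350k: inside the interval → strictly worse (loss $265k).
$140k: inside the interval → strictly worse (loss $55k).
$126k: inside the interval → strictly worse (loss $41k).
$111k: inside the interval → strictly worse (loss $26k).
Count: 6.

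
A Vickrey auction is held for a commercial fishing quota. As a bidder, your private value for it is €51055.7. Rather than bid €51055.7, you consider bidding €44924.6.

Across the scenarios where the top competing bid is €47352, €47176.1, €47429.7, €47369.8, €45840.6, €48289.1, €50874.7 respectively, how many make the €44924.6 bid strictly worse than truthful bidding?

The deviation hurts exactly when the highest competing bid lies strictly between €44924.6 and €51055.7 — underbidding then forfeits a profitable win.
€47352: inside the interval → strictly worse (loss €3703.7).
€47176.1: inside the interval → strictly worse (loss €3879.6).
€47429.7: inside the interval → strictly worse (loss €3626).
€47369.8: inside the interval → strictly worse (loss €3685.9).
€45840.6: inside the interval → strictly worse (loss €5215.1).
€48289.1: inside the interval → strictly worse (loss €2766.6).
€50874.7: inside the interval → strictly worse (loss €181).
Count: 7.

7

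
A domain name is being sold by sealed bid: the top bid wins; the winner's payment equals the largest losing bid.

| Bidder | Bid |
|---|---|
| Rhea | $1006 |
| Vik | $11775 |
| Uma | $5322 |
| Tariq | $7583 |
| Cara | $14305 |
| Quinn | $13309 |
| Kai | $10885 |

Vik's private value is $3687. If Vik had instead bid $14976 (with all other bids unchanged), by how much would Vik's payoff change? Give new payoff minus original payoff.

−$10618

The highest bid among the other bidders is $14305; Vik's bid doesn't change that.
Original bid $11775: Vik is not highest (top rival bid is $14305); payoff $0.
Alternative bid $14976: Vik is highest, pays the top rival bid $14305; payoff $3687 − $14305 = −$10618.
Change in payoff = −$10618 − ($0) = −$10618.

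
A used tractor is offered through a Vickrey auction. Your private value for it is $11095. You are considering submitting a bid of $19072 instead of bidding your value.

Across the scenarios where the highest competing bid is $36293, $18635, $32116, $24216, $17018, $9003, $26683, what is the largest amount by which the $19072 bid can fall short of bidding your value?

$36293: same outcome either way → loss $0.
$18635: truthful gives $0, deviation gives −$7540 → loss $7540.
$32116: same outcome either way → loss $0.
$24216: same outcome either way → loss $0.
$17018: truthful gives $0, deviation gives −$5923 → loss $5923.
$9003: same outcome either way → loss $0.
$26683: same outcome either way → loss $0.
Maximum loss: $7540.

$7540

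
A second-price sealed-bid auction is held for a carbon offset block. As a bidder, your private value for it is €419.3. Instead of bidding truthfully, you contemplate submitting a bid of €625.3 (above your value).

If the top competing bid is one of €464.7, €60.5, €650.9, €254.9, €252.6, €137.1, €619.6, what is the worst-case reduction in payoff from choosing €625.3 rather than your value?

€200.3

€464.7: truthful gives €0, deviation gives −€45.4 → loss €45.4.
€60.5: same outcome either way → loss €0.
€650.9: same outcome either way → loss €0.
€254.9: same outcome either way → loss €0.
€252.6: same outcome either way → loss €0.
€137.1: same outcome either way → loss €0.
€619.6: truthful gives €0, deviation gives −€200.3 → loss €200.3.
Maximum loss: €200.3.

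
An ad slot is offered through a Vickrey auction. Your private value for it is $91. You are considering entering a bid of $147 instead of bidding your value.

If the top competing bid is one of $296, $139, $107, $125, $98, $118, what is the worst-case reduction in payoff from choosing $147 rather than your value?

$48

$296: same outcome either way → loss $0.
$139: truthful gives $0, deviation gives −$48 → loss $48.
$107: truthful gives $0, deviation gives −$16 → loss $16.
$125: truthful gives $0, deviation gives −$34 → loss $34.
$98: truthful gives $0, deviation gives −$7 → loss $7.
$118: truthful gives $0, deviation gives −$27 → loss $27.
Maximum loss: $48.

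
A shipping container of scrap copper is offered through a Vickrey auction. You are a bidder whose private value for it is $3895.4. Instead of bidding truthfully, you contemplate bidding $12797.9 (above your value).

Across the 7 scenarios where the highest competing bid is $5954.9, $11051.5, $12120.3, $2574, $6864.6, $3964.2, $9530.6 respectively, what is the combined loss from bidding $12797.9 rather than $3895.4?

$26113.7

The deviation costs you only when the competing bid falls strictly between $3895.4 and $12797.9; elsewhere both bids give the same outcome.
$5954.9: truthful payoff $0, deviation payoff −$2059.5 → loss $2059.5.
$11051.5: truthful payoff $0, deviation payoff −$7156.1 → loss $7156.1.
$12120.3: truthful payoff $0, deviation payoff −$8224.9 → loss $8224.9.
$2574: outcomes coincide → loss $0.
$6864.6: truthful payoff $0, deviation payoff −$2969.2 → loss $2969.2.
$3964.2: truthful payoff $0, deviation payoff −$68.8 → loss $68.8.
$9530.6: truthful payoff $0, deviation payoff −$5635.2 → loss $5635.2.
Total loss = $2059.5 + $7156.1 + $8224.9 + $2969.2 + $68.8 + $5635.2 = $26113.7.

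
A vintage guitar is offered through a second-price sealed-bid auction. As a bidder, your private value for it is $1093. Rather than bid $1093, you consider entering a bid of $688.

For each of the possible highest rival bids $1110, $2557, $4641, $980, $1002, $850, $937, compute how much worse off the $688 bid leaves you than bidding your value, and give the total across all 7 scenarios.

$603

The deviation costs you only when the competing bid falls strictly between $688 and $1093; elsewhere both bids give the same outcome.
$1110: outcomes coincide → loss $0.
$2557: outcomes coincide → loss $0.
$4641: outcomes coincide → loss $0.
$980: truthful payoff $113, deviation payoff $0 → loss $113.
$1002: truthful payoff $91, deviation payoff $0 → loss $91.
$850: truthful payoff $243, deviation payoff $0 → loss $243.
$937: truthful payoff $156, deviation payoff $0 → loss $156.
Total loss = $113 + $91 + $243 + $156 = $603.
Because the price is fixed by the runner-up's bid, deviating from your value can only change a good outcome into a bad one — never the reverse.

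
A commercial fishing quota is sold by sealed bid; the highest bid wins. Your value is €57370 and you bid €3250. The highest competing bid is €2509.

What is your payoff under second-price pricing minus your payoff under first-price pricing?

You have the highest bid, so you win under either rule.
Second-price: pay €2509 → payoff €54861.
First-price: pay your own bid €3250 → payoff €54120.
Difference = €54861 − (€54120) = €741.

€741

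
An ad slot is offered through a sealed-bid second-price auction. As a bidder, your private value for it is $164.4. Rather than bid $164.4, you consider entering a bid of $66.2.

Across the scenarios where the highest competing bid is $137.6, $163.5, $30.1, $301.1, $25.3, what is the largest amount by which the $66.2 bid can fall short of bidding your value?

$137.6: truthful gives $26.8, deviation gives $0 → loss $26.8.
$163.5: truthful gives $0.9, deviation gives $0 → loss $0.9.
$30.1: same outcome either way → loss $0.
$301.1: same outcome either way → loss $0.
$25.3: same outcome either way → loss $0.
Maximum loss: $26.8.

$26.8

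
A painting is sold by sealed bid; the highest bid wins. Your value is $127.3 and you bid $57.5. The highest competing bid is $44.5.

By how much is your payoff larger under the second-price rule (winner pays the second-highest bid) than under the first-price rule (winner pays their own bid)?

$13

You have the highest bid, so you win under either rule.
Second-price: pay $44.5 → payoff $82.8.
First-price: pay your own bid $57.5 → payoff $69.8.
Difference = $82.8 − ($69.8) = $13.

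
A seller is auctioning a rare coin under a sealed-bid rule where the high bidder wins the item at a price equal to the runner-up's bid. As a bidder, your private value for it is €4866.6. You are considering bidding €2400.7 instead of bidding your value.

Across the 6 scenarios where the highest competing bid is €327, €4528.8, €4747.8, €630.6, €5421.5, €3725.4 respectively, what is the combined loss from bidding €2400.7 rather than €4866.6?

€1597.8

The deviation costs you only when the competing bid falls strictly between €2400.7 and €4866.6; elsewhere both bids give the same outcome.
€327: outcomes coincide → loss €0.
€4528.8: truthful payoff €337.8, deviation payoff €0 → loss €337.8.
€4747.8: truthful payoff €118.8, deviation payoff €0 → loss €118.8.
€630.6: outcomes coincide → loss €0.
€5421.5: outcomes coincide → loss €0.
€3725.4: truthful payoff €1141.2, deviation payoff €0 → loss €1141.2.
Total loss = €337.8 + €118.8 + €1141.2 = €1597.8.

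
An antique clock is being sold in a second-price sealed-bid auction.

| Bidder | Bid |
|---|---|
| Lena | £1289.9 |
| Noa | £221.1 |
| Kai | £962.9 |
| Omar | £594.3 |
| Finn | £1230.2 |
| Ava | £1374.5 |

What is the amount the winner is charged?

Highest bid: Ava at £1374.5, so Ava wins.
Second-highest bid: Lena at £1289.9 — that is the price the winner pays.

£1289.9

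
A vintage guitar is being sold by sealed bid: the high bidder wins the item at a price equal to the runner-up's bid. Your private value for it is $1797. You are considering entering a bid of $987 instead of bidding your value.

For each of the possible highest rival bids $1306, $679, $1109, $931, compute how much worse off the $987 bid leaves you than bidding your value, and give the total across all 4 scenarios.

$1179

The deviation costs you only when the competing bid falls strictly between $987 and $1797; elsewhere both bids give the same outcome.
$1306: truthful payoff $491, deviation payoff $0 → loss $491.
$679: outcomes coincide → loss $0.
$1109: truthful payoff $688, deviation payoff $0 → loss $688.
$931: outcomes coincide → loss $0.
Total loss = $491 + $688 = $1179.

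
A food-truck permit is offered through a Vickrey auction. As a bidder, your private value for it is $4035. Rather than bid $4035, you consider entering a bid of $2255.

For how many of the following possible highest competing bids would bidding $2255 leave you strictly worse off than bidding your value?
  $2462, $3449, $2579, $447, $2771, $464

4

The deviation hurts exactly when the highest competing bid lies strictly between $2255 and $4035 — underbidding then forfeits a profitable win.
$2462: inside the interval → strictly worse (loss $1573).
$3449: inside the interval → strictly worse (loss $586).
$2579: inside the interval → strictly worse (loss $1456).
$447: below both → same outcome either way.
$2771: inside the interval → strictly worse (loss $1264).
$464: below both → same outcome either way.
Count: 4.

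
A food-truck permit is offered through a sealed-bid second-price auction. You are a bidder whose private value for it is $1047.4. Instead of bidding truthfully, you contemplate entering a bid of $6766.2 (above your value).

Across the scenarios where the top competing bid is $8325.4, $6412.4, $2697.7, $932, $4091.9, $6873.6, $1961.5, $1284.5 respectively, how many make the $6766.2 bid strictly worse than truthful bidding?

5

The deviation hurts exactly when the highest competing bid lies strictly between $1047.4 and $6766.2 — overbidding then wins at a price above your value.
$8325.4: above both → same outcome either way.
$6412.4: inside the interval → strictly worse (loss $5365).
$2697.7: inside the interval → strictly worse (loss $1650.3).
$932: below both → same outcome either way.
$4091.9: inside the interval → strictly worse (loss $3044.5).
$6873.6: above both → same outcome either way.
$1961.5: inside the interval → strictly worse (loss $914.1).
$1284.5: inside the interval → strictly worse (loss $237.1).
Count: 5.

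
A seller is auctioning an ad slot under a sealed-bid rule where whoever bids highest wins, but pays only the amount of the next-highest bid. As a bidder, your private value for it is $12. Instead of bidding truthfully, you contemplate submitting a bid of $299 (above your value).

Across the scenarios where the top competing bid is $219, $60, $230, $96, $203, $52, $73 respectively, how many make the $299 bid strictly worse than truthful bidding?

7

The deviation hurts exactly when the highest competing bid lies strictly between $12 and $299 — overbidding then wins at a price above your value.
$219: inside the interval → strictly worse (loss $207).
$60: inside the interval → strictly worse (loss $48).
$230: inside the interval → strictly worse (loss $218).
$96: inside the interval → strictly worse (loss $84).
$203: inside the interval → strictly worse (loss $191).
$52: inside the interval → strictly worse (loss $40).
$73: inside the interval → strictly worse (loss $61).
Count: 7.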